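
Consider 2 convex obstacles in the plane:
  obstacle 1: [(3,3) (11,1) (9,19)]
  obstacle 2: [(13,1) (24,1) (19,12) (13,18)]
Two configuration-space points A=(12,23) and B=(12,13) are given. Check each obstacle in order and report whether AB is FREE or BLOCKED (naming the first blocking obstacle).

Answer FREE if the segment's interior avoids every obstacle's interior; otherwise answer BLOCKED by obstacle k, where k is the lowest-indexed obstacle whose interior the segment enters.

FREE

Obstacle 1 [(3,3) (11,1) (9,19)]:
  edge (3,3)–(11,1): clear
  edge (11,1)–(9,19): clear
  edge (9,19)–(3,3): clear
  midpoint (12,18) outside
  → clear
Obstacle 2 [(13,1) (24,1) (19,12) (13,18)]:
  edge (13,1)–(24,1): clear
  edge (24,1)–(19,12): clear
  edge (19,12)–(13,18): clear
  edge (13,18)–(13,1): clear
  midpoint (12,18) outside
  → clear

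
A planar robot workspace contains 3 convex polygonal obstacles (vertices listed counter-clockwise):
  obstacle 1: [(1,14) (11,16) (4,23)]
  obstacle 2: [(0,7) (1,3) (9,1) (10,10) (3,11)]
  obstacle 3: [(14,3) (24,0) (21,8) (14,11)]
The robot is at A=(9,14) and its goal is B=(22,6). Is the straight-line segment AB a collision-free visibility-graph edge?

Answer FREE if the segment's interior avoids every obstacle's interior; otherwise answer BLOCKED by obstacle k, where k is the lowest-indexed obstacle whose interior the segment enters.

Obstacle 1 [(1,14) (11,16) (4,23)]:
  edge (1,14)–(11,16): clear
  edge (11,16)–(4,23): clear
  edge (4,23)–(1,14): clear
  midpoint (31/2,10) outside
  → clear
Obstacle 2 [(0,7) (1,3) (9,1) (10,10) (3,11)]:
  edge (0,7)–(1,3): clear
  edge (1,3)–(9,1): clear
  edge (9,1)–(10,10): clear
  edge (10,10)–(3,11): clear
  edge (3,11)–(0,7): clear
  midpoint (31/2,10) outside
  → clear
Obstacle 3 [(14,3) (24,0) (21,8) (14,11)]:
  edge (14,3)–(24,0): clear
  edge (24,0)–(21,8): crosses AB
  edge (21,8)–(14,11): clear
  edge (14,11)–(14,3): crosses AB
  → BLOCKED

BLOCKED by obstacle 3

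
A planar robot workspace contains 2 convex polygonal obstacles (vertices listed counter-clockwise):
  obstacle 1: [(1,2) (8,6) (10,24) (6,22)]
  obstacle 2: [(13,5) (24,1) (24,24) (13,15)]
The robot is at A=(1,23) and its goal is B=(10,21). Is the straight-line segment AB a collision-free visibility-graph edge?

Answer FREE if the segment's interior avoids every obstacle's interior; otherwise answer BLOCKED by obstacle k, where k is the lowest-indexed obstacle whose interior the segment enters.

Obstacle 1 [(1,2) (8,6) (10,24) (6,22)]:
  edge (1,2)–(8,6): clear
  edge (8,6)–(10,24): crosses AB
  edge (10,24)–(6,22): clear
  edge (6,22)–(1,2): crosses AB
  → BLOCKED
Obstacle 2 [(13,5) (24,1) (24,24) (13,15)]:
  edge (13,5)–(24,1): clear
  edge (24,1)–(24,24): clear
  edge (24,24)–(13,15): clear
  edge (13,15)–(13,5): clear
  midpoint (11/2,22) outside
  → clear

BLOCKED by obstacle 1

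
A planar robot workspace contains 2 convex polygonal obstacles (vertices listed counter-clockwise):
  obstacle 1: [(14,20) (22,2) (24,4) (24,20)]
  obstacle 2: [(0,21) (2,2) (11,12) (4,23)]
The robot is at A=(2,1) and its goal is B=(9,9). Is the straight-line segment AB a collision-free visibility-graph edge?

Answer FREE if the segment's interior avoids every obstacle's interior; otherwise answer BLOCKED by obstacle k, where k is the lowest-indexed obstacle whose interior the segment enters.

Obstacle 1 [(14,20) (22,2) (24,4) (24,20)]:
  edge (14,20)–(22,2): clear
  edge (22,2)–(24,4): clear
  edge (24,4)–(24,20): clear
  edge (24,20)–(14,20): clear
  midpoint (11/2,5) outside
  → clear
Obstacle 2 [(0,21) (2,2) (11,12) (4,23)]:
  edge (0,21)–(2,2): clear
  edge (2,2)–(11,12): clear
  edge (11,12)–(4,23): clear
  edge (4,23)–(0,21): clear
  midpoint (11/2,5) outside
  → clear

FREE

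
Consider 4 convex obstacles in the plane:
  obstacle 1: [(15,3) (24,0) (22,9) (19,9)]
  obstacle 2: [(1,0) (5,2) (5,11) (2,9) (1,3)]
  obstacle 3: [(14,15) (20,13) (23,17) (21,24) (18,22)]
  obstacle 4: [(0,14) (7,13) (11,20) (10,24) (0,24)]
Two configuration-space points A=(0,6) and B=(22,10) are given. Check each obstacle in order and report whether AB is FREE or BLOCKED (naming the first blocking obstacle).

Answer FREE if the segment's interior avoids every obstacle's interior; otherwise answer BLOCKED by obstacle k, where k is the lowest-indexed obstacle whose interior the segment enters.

BLOCKED by obstacle 2

Obstacle 1 [(15,3) (24,0) (22,9) (19,9)]:
  edge (15,3)–(24,0): clear
  edge (24,0)–(22,9): clear
  edge (22,9)–(19,9): clear
  edge (19,9)–(15,3): clear
  midpoint (11,8) outside
  → clear
Obstacle 2 [(1,0) (5,2) (5,11) (2,9) (1,3)]:
  edge (1,0)–(5,2): clear
  edge (5,2)–(5,11): crosses AB
  edge (5,11)–(2,9): clear
  edge (2,9)–(1,3): crosses AB
  edge (1,3)–(1,0): clear
  → BLOCKED
Obstacle 3 [(14,15) (20,13) (23,17) (21,24) (18,22)]:
  edge (14,15)–(20,13): clear
  edge (20,13)–(23,17): clear
  edge (23,17)–(21,24): clear
  edge (21,24)–(18,22): clear
  edge (18,22)–(14,15): clear
  midpoint (11,8) outside
  → clear
Obstacle 4 [(0,14) (7,13) (11,20) (10,24) (0,24)]:
  edge (0,14)–(7,13): clear
  edge (7,13)–(11,20): clear
  edge (11,20)–(10,24): clear
  edge (10,24)–(0,24): clear
  edge (0,24)–(0,14): clear
  midpoint (11,8) outside
  → clear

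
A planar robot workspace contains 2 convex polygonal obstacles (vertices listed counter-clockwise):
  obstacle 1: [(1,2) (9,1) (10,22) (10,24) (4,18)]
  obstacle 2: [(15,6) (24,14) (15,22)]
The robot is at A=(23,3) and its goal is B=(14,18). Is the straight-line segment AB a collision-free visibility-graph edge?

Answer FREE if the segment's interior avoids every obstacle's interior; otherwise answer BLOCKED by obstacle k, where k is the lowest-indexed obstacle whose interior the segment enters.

BLOCKED by obstacle 2

Obstacle 1 [(1,2) (9,1) (10,22) (10,24) (4,18)]:
  edge (1,2)–(9,1): clear
  edge (9,1)–(10,22): clear
  edge (10,22)–(10,24): clear
  edge (10,24)–(4,18): clear
  edge (4,18)–(1,2): clear
  midpoint (37/2,21/2) outside
  → clear
Obstacle 2 [(15,6) (24,14) (15,22)]:
  edge (15,6)–(24,14): crosses AB
  edge (24,14)–(15,22): clear
  edge (15,22)–(15,6): crosses AB
  → BLOCKED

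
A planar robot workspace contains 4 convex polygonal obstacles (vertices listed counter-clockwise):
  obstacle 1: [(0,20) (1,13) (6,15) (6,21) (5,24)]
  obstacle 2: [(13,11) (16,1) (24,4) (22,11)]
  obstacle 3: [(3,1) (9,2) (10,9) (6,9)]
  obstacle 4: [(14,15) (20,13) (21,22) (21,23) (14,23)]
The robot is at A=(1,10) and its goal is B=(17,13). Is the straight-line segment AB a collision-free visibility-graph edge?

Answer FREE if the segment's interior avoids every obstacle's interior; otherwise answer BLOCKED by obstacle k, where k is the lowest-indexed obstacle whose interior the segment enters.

FREE

Obstacle 1 [(0,20) (1,13) (6,15) (6,21) (5,24)]:
  edge (0,20)–(1,13): clear
  edge (1,13)–(6,15): clear
  edge (6,15)–(6,21): clear
  edge (6,21)–(5,24): clear
  edge (5,24)–(0,20): clear
  midpoint (9,23/2) outside
  → clear
Obstacle 2 [(13,11) (16,1) (24,4) (22,11)]:
  edge (13,11)–(16,1): clear
  edge (16,1)–(24,4): clear
  edge (24,4)–(22,11): clear
  edge (22,11)–(13,11): clear
  midpoint (9,23/2) outside
  → clear
Obstacle 3 [(3,1) (9,2) (10,9) (6,9)]:
  edge (3,1)–(9,2): clear
  edge (9,2)–(10,9): clear
  edge (10,9)–(6,9): clear
  edge (6,9)–(3,1): clear
  midpoint (9,23/2) outside
  → clear
Obstacle 4 [(14,15) (20,13) (21,22) (21,23) (14,23)]:
  edge (14,15)–(20,13): clear
  edge (20,13)–(21,22): clear
  edge (21,22)–(21,23): clear
  edge (21,23)–(14,23): clear
  edge (14,23)–(14,15): clear
  midpoint (9,23/2) outside
  → clear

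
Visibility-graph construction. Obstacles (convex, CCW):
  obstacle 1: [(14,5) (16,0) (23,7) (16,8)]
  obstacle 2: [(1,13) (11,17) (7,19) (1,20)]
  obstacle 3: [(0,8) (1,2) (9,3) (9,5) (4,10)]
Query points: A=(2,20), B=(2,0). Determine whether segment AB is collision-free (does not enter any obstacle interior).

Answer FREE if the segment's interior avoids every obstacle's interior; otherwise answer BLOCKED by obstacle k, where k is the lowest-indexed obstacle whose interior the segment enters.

Obstacle 1 [(14,5) (16,0) (23,7) (16,8)]:
  edge (14,5)–(16,0): clear
  edge (16,0)–(23,7): clear
  edge (23,7)–(16,8): clear
  edge (16,8)–(14,5): clear
  midpoint (2,10) outside
  → clear
Obstacle 2 [(1,13) (11,17) (7,19) (1,20)]:
  edge (1,13)–(11,17): crosses AB
  edge (11,17)–(7,19): clear
  edge (7,19)–(1,20): crosses AB
  edge (1,20)–(1,13): clear
  → BLOCKED
Obstacle 3 [(0,8) (1,2) (9,3) (9,5) (4,10)]:
  edge (0,8)–(1,2): clear
  edge (1,2)–(9,3): crosses AB
  edge (9,3)–(9,5): clear
  edge (9,5)–(4,10): clear
  edge (4,10)–(0,8): crosses AB
  → BLOCKED

BLOCKED by obstacle 2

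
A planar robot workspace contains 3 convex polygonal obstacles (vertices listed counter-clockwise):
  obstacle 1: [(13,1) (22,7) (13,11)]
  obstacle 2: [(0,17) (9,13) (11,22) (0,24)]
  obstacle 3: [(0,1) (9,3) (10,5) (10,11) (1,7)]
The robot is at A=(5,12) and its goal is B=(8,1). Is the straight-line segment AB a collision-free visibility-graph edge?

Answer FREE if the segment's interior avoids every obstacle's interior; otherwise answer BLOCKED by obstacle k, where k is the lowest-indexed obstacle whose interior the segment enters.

Obstacle 1 [(13,1) (22,7) (13,11)]:
  edge (13,1)–(22,7): clear
  edge (22,7)–(13,11): clear
  edge (13,11)–(13,1): clear
  midpoint (13/2,13/2) outside
  → clear
Obstacle 2 [(0,17) (9,13) (11,22) (0,24)]:
  edge (0,17)–(9,13): clear
  edge (9,13)–(11,22): clear
  edge (11,22)–(0,24): clear
  edge (0,24)–(0,17): clear
  midpoint (13/2,13/2) outside
  → clear
Obstacle 3 [(0,1) (9,3) (10,5) (10,11) (1,7)]:
  edge (0,1)–(9,3): crosses AB
  edge (9,3)–(10,5): clear
  edge (10,5)–(10,11): clear
  edge (10,11)–(1,7): crosses AB
  edge (1,7)–(0,1): clear
  → BLOCKED

BLOCKED by obstacle 3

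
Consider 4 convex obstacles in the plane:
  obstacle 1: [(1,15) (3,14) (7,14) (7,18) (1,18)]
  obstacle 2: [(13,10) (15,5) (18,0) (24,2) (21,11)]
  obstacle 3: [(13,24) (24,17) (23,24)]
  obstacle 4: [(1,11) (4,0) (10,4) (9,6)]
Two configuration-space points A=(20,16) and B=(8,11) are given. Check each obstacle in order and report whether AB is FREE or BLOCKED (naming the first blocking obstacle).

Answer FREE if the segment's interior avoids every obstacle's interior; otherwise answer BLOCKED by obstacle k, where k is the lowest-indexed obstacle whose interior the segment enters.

FREE

Obstacle 1 [(1,15) (3,14) (7,14) (7,18) (1,18)]:
  edge (1,15)–(3,14): clear
  edge (3,14)–(7,14): clear
  edge (7,14)–(7,18): clear
  edge (7,18)–(1,18): clear
  edge (1,18)–(1,15): clear
  midpoint (14,27/2) outside
  → clear
Obstacle 2 [(13,10) (15,5) (18,0) (24,2) (21,11)]:
  edge (13,10)–(15,5): clear
  edge (15,5)–(18,0): clear
  edge (18,0)–(24,2): clear
  edge (24,2)–(21,11): clear
  edge (21,11)–(13,10): clear
  midpoint (14,27/2) outside
  → clear
Obstacle 3 [(13,24) (24,17) (23,24)]:
  edge (13,24)–(24,17): clear
  edge (24,17)–(23,24): clear
  edge (23,24)–(13,24): clear
  midpoint (14,27/2) outside
  → clear
Obstacle 4 [(1,11) (4,0) (10,4) (9,6)]:
  edge (1,11)–(4,0): clear
  edge (4,0)–(10,4): clear
  edge (10,4)–(9,6): clear
  edge (9,6)–(1,11): clear
  midpoint (14,27/2) outside
  → clear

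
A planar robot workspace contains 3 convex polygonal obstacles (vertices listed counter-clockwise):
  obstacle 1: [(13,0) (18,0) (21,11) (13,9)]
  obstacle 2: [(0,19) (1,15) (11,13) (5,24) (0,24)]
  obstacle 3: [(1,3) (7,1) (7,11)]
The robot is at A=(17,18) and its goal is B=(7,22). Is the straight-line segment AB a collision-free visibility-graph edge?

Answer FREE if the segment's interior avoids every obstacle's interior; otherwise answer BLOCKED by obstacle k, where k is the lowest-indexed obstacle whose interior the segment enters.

Obstacle 1 [(13,0) (18,0) (21,11) (13,9)]:
  edge (13,0)–(18,0): clear
  edge (18,0)–(21,11): clear
  edge (21,11)–(13,9): clear
  edge (13,9)–(13,0): clear
  midpoint (12,20) outside
  → clear
Obstacle 2 [(0,19) (1,15) (11,13) (5,24) (0,24)]:
  edge (0,19)–(1,15): clear
  edge (1,15)–(11,13): clear
  edge (11,13)–(5,24): clear
  edge (5,24)–(0,24): clear
  edge (0,24)–(0,19): clear
  midpoint (12,20) outside
  → clear
Obstacle 3 [(1,3) (7,1) (7,11)]:
  edge (1,3)–(7,1): clear
  edge (7,1)–(7,11): clear
  edge (7,11)–(1,3): clear
  midpoint (12,20) outside
  → clear

FREE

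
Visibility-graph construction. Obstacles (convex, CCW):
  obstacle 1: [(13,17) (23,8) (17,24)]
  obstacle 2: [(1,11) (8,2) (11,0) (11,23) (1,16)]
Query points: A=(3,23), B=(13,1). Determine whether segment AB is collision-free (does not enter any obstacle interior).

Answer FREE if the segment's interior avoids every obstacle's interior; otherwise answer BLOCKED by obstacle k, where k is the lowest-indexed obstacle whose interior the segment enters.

BLOCKED by obstacle 2

Obstacle 1 [(13,17) (23,8) (17,24)]:
  edge (13,17)–(23,8): clear
  edge (23,8)–(17,24): clear
  edge (17,24)–(13,17): clear
  midpoint (8,12) outside
  → clear
Obstacle 2 [(1,11) (8,2) (11,0) (11,23) (1,16)]:
  edge (1,11)–(8,2): clear
  edge (8,2)–(11,0): clear
  edge (11,0)–(11,23): crosses AB
  edge (11,23)–(1,16): crosses AB
  edge (1,16)–(1,11): clear
  → BLOCKED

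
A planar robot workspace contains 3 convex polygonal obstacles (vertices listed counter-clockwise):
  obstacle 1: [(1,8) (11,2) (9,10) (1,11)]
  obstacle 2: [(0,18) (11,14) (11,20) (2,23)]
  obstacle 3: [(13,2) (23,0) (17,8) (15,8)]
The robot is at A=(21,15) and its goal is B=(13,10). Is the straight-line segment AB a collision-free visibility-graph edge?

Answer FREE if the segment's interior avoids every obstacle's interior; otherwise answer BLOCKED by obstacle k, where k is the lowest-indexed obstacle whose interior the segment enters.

Obstacle 1 [(1,8) (11,2) (9,10) (1,11)]:
  edge (1,8)–(11,2): clear
  edge (11,2)–(9,10): clear
  edge (9,10)–(1,11): clear
  edge (1,11)–(1,8): clear
  midpoint (17,25/2) outside
  → clear
Obstacle 2 [(0,18) (11,14) (11,20) (2,23)]:
  edge (0,18)–(11,14): clear
  edge (11,14)–(11,20): clear
  edge (11,20)–(2,23): clear
  edge (2,23)–(0,18): clear
  midpoint (17,25/2) outside
  → clear
Obstacle 3 [(13,2) (23,0) (17,8) (15,8)]:
  edge (13,2)–(23,0): clear
  edge (23,0)–(17,8): clear
  edge (17,8)–(15,8): clear
  edge (15,8)–(13,2): clear
  midpoint (17,25/2) outside
  → clear

FREE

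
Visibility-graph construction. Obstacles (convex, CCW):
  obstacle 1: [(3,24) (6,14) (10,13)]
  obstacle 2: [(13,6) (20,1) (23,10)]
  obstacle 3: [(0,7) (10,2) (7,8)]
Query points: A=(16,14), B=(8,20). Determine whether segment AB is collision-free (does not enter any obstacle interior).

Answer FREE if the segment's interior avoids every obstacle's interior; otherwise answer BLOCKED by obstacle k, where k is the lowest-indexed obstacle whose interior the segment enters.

Obstacle 1 [(3,24) (6,14) (10,13)]:
  edge (3,24)–(6,14): clear
  edge (6,14)–(10,13): clear
  edge (10,13)–(3,24): clear
  midpoint (12,17) outside
  → clear
Obstacle 2 [(13,6) (20,1) (23,10)]:
  edge (13,6)–(20,1): clear
  edge (20,1)–(23,10): clear
  edge (23,10)–(13,6): clear
  midpoint (12,17) outside
  → clear
Obstacle 3 [(0,7) (10,2) (7,8)]:
  edge (0,7)–(10,2): clear
  edge (10,2)–(7,8): clear
  edge (7,8)–(0,7): clear
  midpoint (12,17) outside
  → clear

FREE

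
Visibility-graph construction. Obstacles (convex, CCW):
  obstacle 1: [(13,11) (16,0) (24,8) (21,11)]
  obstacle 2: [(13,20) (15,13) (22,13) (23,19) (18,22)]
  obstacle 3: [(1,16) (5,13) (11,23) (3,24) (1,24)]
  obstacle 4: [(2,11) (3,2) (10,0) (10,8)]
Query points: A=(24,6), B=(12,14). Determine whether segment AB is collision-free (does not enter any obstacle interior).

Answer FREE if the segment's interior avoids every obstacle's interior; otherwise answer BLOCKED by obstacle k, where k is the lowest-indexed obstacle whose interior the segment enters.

BLOCKED by obstacle 1

Obstacle 1 [(13,11) (16,0) (24,8) (21,11)]:
  edge (13,11)–(16,0): clear
  edge (16,0)–(24,8): crosses AB
  edge (24,8)–(21,11): clear
  edge (21,11)–(13,11): crosses AB
  → BLOCKED
Obstacle 2 [(13,20) (15,13) (22,13) (23,19) (18,22)]:
  edge (13,20)–(15,13): clear
  edge (15,13)–(22,13): clear
  edge (22,13)–(23,19): clear
  edge (23,19)–(18,22): clear
  edge (18,22)–(13,20): clear
  midpoint (18,10) outside
  → clear
Obstacle 3 [(1,16) (5,13) (11,23) (3,24) (1,24)]:
  edge (1,16)–(5,13): clear
  edge (5,13)–(11,23): clear
  edge (11,23)–(3,24): clear
  edge (3,24)–(1,24): clear
  edge (1,24)–(1,16): clear
  midpoint (18,10) outside
  → clear
Obstacle 4 [(2,11) (3,2) (10,0) (10,8)]:
  edge (2,11)–(3,2): clear
  edge (3,2)–(10,0): clear
  edge (10,0)–(10,8): clear
  edge (10,8)–(2,11): clear
  midpoint (18,10) outside
  → clear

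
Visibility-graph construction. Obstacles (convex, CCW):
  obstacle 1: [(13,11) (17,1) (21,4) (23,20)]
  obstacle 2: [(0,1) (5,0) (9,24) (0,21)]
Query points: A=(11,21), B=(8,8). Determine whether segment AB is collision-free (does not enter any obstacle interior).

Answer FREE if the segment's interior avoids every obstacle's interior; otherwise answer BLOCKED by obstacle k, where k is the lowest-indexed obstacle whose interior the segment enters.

Obstacle 1 [(13,11) (17,1) (21,4) (23,20)]:
  edge (13,11)–(17,1): clear
  edge (17,1)–(21,4): clear
  edge (21,4)–(23,20): clear
  edge (23,20)–(13,11): clear
  midpoint (19/2,29/2) outside
  → clear
Obstacle 2 [(0,1) (5,0) (9,24) (0,21)]:
  edge (0,1)–(5,0): clear
  edge (5,0)–(9,24): clear
  edge (9,24)–(0,21): clear
  edge (0,21)–(0,1): clear
  midpoint (19/2,29/2) outside
  → clear

FREE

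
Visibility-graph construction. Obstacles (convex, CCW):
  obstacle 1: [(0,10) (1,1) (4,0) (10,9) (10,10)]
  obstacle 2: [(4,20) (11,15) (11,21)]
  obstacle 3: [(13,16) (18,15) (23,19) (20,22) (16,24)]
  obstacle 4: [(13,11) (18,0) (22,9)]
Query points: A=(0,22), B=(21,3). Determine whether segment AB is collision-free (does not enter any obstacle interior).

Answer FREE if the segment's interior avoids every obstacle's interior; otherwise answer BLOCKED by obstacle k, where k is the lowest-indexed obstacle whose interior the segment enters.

BLOCKED by obstacle 4

Obstacle 1 [(0,10) (1,1) (4,0) (10,9) (10,10)]:
  edge (0,10)–(1,1): clear
  edge (1,1)–(4,0): clear
  edge (4,0)–(10,9): clear
  edge (10,9)–(10,10): clear
  edge (10,10)–(0,10): clear
  midpoint (21/2,25/2) outside
  → clear
Obstacle 2 [(4,20) (11,15) (11,21)]:
  edge (4,20)–(11,15): clear
  edge (11,15)–(11,21): clear
  edge (11,21)–(4,20): clear
  midpoint (21/2,25/2) outside
  → clear
Obstacle 3 [(13,16) (18,15) (23,19) (20,22) (16,24)]:
  edge (13,16)–(18,15): clear
  edge (18,15)–(23,19): clear
  edge (23,19)–(20,22): clear
  edge (20,22)–(16,24): clear
  edge (16,24)–(13,16): clear
  midpoint (21/2,25/2) outside
  → clear
Obstacle 4 [(13,11) (18,0) (22,9)]:
  edge (13,11)–(18,0): crosses AB
  edge (18,0)–(22,9): crosses AB
  edge (22,9)–(13,11): clear
  → BLOCKED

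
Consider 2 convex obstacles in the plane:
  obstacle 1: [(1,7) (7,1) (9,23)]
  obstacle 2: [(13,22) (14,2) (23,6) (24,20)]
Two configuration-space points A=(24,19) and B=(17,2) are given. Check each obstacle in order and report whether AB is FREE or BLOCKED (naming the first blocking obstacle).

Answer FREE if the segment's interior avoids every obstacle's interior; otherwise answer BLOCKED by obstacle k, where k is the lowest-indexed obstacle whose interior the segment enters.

Obstacle 1 [(1,7) (7,1) (9,23)]:
  edge (1,7)–(7,1): clear
  edge (7,1)–(9,23): clear
  edge (9,23)–(1,7): clear
  midpoint (41/2,21/2) outside
  → clear
Obstacle 2 [(13,22) (14,2) (23,6) (24,20)]:
  edge (13,22)–(14,2): clear
  edge (14,2)–(23,6): crosses AB
  edge (23,6)–(24,20): crosses AB
  edge (24,20)–(13,22): clear
  → BLOCKED

BLOCKED by obstacle 2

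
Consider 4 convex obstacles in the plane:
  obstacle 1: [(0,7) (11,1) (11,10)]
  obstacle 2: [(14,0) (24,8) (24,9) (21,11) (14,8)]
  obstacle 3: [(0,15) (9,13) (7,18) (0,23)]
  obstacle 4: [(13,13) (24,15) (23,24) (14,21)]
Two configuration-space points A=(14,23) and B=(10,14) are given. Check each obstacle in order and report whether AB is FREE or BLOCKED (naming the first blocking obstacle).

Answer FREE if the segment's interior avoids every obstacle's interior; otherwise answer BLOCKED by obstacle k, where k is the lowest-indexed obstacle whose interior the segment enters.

FREE

Obstacle 1 [(0,7) (11,1) (11,10)]:
  edge (0,7)–(11,1): clear
  edge (11,1)–(11,10): clear
  edge (11,10)–(0,7): clear
  midpoint (12,37/2) outside
  → clear
Obstacle 2 [(14,0) (24,8) (24,9) (21,11) (14,8)]:
  edge (14,0)–(24,8): clear
  edge (24,8)–(24,9): clear
  edge (24,9)–(21,11): clear
  edge (21,11)–(14,8): clear
  edge (14,8)–(14,0): clear
  midpoint (12,37/2) outside
  → clear
Obstacle 3 [(0,15) (9,13) (7,18) (0,23)]:
  edge (0,15)–(9,13): clear
  edge (9,13)–(7,18): clear
  edge (7,18)–(0,23): clear
  edge (0,23)–(0,15): clear
  midpoint (12,37/2) outside
  → clear
Obstacle 4 [(13,13) (24,15) (23,24) (14,21)]:
  edge (13,13)–(24,15): clear
  edge (24,15)–(23,24): clear
  edge (23,24)–(14,21): clear
  edge (14,21)–(13,13): clear
  midpoint (12,37/2) outside
  → clear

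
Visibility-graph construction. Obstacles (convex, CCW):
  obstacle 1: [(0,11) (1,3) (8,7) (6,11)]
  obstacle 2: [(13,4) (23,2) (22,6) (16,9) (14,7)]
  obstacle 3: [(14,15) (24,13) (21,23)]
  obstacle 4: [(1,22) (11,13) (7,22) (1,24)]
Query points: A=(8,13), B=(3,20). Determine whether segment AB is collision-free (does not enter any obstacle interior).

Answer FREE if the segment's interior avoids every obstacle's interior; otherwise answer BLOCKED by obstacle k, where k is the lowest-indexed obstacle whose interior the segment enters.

Obstacle 1 [(0,11) (1,3) (8,7) (6,11)]:
  edge (0,11)–(1,3): clear
  edge (1,3)–(8,7): clear
  edge (8,7)–(6,11): clear
  edge (6,11)–(0,11): clear
  midpoint (11/2,33/2) outside
  → clear
Obstacle 2 [(13,4) (23,2) (22,6) (16,9) (14,7)]:
  edge (13,4)–(23,2): clear
  edge (23,2)–(22,6): clear
  edge (22,6)–(16,9): clear
  edge (16,9)–(14,7): clear
  edge (14,7)–(13,4): clear
  midpoint (11/2,33/2) outside
  → clear
Obstacle 3 [(14,15) (24,13) (21,23)]:
  edge (14,15)–(24,13): clear
  edge (24,13)–(21,23): clear
  edge (21,23)–(14,15): clear
  midpoint (11/2,33/2) outside
  → clear
Obstacle 4 [(1,22) (11,13) (7,22) (1,24)]:
  edge (1,22)–(11,13): clear
  edge (11,13)–(7,22): clear
  edge (7,22)–(1,24): clear
  edge (1,24)–(1,22): clear
  midpoint (11/2,33/2) outside
  → clear

FREE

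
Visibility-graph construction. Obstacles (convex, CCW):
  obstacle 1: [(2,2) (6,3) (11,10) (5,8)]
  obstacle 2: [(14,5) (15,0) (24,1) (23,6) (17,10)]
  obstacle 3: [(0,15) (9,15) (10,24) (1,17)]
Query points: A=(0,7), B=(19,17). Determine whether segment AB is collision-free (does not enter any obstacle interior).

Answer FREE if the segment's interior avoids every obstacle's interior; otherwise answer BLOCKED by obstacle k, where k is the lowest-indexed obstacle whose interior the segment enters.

Obstacle 1 [(2,2) (6,3) (11,10) (5,8)]:
  edge (2,2)–(6,3): clear
  edge (6,3)–(11,10): clear
  edge (11,10)–(5,8): clear
  edge (5,8)–(2,2): clear
  midpoint (19/2,12) outside
  → clear
Obstacle 2 [(14,5) (15,0) (24,1) (23,6) (17,10)]:
  edge (14,5)–(15,0): clear
  edge (15,0)–(24,1): clear
  edge (24,1)–(23,6): clear
  edge (23,6)–(17,10): clear
  edge (17,10)–(14,5): clear
  midpoint (19/2,12) outside
  → clear
Obstacle 3 [(0,15) (9,15) (10,24) (1,17)]:
  edge (0,15)–(9,15): clear
  edge (9,15)–(10,24): clear
  edge (10,24)–(1,17): clear
  edge (1,17)–(0,15): clear
  midpoint (19/2,12) outside
  → clear

FREE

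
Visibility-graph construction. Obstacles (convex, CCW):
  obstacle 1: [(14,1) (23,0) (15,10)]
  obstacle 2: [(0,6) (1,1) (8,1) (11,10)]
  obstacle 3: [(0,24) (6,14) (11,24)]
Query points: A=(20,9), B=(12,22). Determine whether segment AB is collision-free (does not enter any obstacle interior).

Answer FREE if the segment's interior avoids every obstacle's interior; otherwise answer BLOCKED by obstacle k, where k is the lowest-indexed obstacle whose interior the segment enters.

FREE

Obstacle 1 [(14,1) (23,0) (15,10)]:
  edge (14,1)–(23,0): clear
  edge (23,0)–(15,10): clear
  edge (15,10)–(14,1): clear
  midpoint (16,31/2) outside
  → clear
Obstacle 2 [(0,6) (1,1) (8,1) (11,10)]:
  edge (0,6)–(1,1): clear
  edge (1,1)–(8,1): clear
  edge (8,1)–(11,10): clear
  edge (11,10)–(0,6): clear
  midpoint (16,31/2) outside
  → clear
Obstacle 3 [(0,24) (6,14) (11,24)]:
  edge (0,24)–(6,14): clear
  edge (6,14)–(11,24): clear
  edge (11,24)–(0,24): clear
  midpoint (16,31/2) outside
  → clear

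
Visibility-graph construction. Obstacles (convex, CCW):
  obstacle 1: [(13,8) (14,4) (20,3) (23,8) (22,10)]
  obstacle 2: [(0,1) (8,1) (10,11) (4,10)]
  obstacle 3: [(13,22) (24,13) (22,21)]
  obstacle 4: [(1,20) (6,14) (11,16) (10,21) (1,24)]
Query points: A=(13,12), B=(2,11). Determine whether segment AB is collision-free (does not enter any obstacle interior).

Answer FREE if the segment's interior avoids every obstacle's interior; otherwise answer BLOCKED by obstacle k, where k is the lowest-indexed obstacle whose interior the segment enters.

Obstacle 1 [(13,8) (14,4) (20,3) (23,8) (22,10)]:
  edge (13,8)–(14,4): clear
  edge (14,4)–(20,3): clear
  edge (20,3)–(23,8): clear
  edge (23,8)–(22,10): clear
  edge (22,10)–(13,8): clear
  midpoint (15/2,23/2) outside
  → clear
Obstacle 2 [(0,1) (8,1) (10,11) (4,10)]:
  edge (0,1)–(8,1): clear
  edge (8,1)–(10,11): clear
  edge (10,11)–(4,10): clear
  edge (4,10)–(0,1): clear
  midpoint (15/2,23/2) outside
  → clear
Obstacle 3 [(13,22) (24,13) (22,21)]:
  edge (13,22)–(24,13): clear
  edge (24,13)–(22,21): clear
  edge (22,21)–(13,22): clear
  midpoint (15/2,23/2) outside
  → clear
Obstacle 4 [(1,20) (6,14) (11,16) (10,21) (1,24)]:
  edge (1,20)–(6,14): clear
  edge (6,14)–(11,16): clear
  edge (11,16)–(10,21): clear
  edge (10,21)–(1,24): clear
  edge (1,24)–(1,20): clear
  midpoint (15/2,23/2) outside
  → clear

FREE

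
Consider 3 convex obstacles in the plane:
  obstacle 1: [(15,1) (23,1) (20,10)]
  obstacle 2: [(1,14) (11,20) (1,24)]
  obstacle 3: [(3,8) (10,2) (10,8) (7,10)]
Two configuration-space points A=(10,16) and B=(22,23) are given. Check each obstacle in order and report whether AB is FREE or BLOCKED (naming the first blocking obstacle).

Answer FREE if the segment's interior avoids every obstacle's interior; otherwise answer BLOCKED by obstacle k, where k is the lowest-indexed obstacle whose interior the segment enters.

FREE

Obstacle 1 [(15,1) (23,1) (20,10)]:
  edge (15,1)–(23,1): clear
  edge (23,1)–(20,10): clear
  edge (20,10)–(15,1): clear
  midpoint (16,39/2) outside
  → clear
Obstacle 2 [(1,14) (11,20) (1,24)]:
  edge (1,14)–(11,20): clear
  edge (11,20)–(1,24): clear
  edge (1,24)–(1,14): clear
  midpoint (16,39/2) outside
  → clear
Obstacle 3 [(3,8) (10,2) (10,8) (7,10)]:
  edge (3,8)–(10,2): clear
  edge (10,2)–(10,8): clear
  edge (10,8)–(7,10): clear
  edge (7,10)–(3,8): clear
  midpoint (16,39/2) outside
  → clear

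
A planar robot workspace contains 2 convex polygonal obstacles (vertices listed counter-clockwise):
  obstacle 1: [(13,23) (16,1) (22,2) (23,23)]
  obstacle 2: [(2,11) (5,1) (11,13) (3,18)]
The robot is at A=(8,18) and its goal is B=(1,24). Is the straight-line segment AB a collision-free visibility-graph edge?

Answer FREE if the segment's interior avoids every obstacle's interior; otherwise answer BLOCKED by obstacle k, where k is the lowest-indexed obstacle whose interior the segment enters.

Obstacle 1 [(13,23) (16,1) (22,2) (23,23)]:
  edge (13,23)–(16,1): clear
  edge (16,1)–(22,2): clear
  edge (22,2)–(23,23): clear
  edge (23,23)–(13,23): clear
  midpoint (9/2,21) outside
  → clear
Obstacle 2 [(2,11) (5,1) (11,13) (3,18)]:
  edge (2,11)–(5,1): clear
  edge (5,1)–(11,13): clear
  edge (11,13)–(3,18): clear
  edge (3,18)–(2,11): clear
  midpoint (9/2,21) outside
  → clear

FREE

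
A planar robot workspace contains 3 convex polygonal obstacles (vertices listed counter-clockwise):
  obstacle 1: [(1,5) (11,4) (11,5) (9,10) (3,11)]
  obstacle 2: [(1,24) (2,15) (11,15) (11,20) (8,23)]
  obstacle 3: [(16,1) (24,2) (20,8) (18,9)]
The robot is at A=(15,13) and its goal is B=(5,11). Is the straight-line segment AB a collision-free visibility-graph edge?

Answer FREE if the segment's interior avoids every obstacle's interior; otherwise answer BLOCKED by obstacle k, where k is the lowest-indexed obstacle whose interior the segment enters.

Obstacle 1 [(1,5) (11,4) (11,5) (9,10) (3,11)]:
  edge (1,5)–(11,4): clear
  edge (11,4)–(11,5): clear
  edge (11,5)–(9,10): clear
  edge (9,10)–(3,11): clear
  edge (3,11)–(1,5): clear
  midpoint (10,12) outside
  → clear
Obstacle 2 [(1,24) (2,15) (11,15) (11,20) (8,23)]:
  edge (1,24)–(2,15): clear
  edge (2,15)–(11,15): clear
  edge (11,15)–(11,20): clear
  edge (11,20)–(8,23): clear
  edge (8,23)–(1,24): clear
  midpoint (10,12) outside
  → clear
Obstacle 3 [(16,1) (24,2) (20,8) (18,9)]:
  edge (16,1)–(24,2): clear
  edge (24,2)–(20,8): clear
  edge (20,8)–(18,9): clear
  edge (18,9)–(16,1): clear
  midpoint (10,12) outside
  → clear

FREE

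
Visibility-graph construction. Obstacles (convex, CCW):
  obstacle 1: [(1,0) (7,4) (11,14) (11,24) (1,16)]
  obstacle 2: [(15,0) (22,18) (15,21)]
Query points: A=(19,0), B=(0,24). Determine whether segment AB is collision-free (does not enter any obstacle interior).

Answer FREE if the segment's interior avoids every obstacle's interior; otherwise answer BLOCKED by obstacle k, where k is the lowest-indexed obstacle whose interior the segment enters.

Obstacle 1 [(1,0) (7,4) (11,14) (11,24) (1,16)]:
  edge (1,0)–(7,4): clear
  edge (7,4)–(11,14): crosses AB
  edge (11,14)–(11,24): clear
  edge (11,24)–(1,16): crosses AB
  edge (1,16)–(1,0): clear
  → BLOCKED
Obstacle 2 [(15,0) (22,18) (15,21)]:
  edge (15,0)–(22,18): crosses AB
  edge (22,18)–(15,21): clear
  edge (15,21)–(15,0): crosses AB
  → BLOCKED

BLOCKED by obstacle 1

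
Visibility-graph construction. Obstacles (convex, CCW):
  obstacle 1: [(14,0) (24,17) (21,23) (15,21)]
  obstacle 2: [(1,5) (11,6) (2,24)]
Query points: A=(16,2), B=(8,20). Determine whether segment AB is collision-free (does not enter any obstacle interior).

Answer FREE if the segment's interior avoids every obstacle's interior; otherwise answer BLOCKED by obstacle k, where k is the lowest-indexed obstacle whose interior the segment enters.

BLOCKED by obstacle 1

Obstacle 1 [(14,0) (24,17) (21,23) (15,21)]:
  edge (14,0)–(24,17): crosses AB
  edge (24,17)–(21,23): clear
  edge (21,23)–(15,21): clear
  edge (15,21)–(14,0): crosses AB
  → BLOCKED
Obstacle 2 [(1,5) (11,6) (2,24)]:
  edge (1,5)–(11,6): clear
  edge (11,6)–(2,24): clear
  edge (2,24)–(1,5): clear
  midpoint (12,11) outside
  → clear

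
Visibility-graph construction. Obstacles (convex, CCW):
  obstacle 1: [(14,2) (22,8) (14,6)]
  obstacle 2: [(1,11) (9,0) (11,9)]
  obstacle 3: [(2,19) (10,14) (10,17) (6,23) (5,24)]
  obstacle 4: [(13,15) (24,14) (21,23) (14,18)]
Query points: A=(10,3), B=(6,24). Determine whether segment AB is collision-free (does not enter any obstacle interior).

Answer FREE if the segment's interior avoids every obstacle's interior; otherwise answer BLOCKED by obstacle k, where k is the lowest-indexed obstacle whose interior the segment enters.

Obstacle 1 [(14,2) (22,8) (14,6)]:
  edge (14,2)–(22,8): clear
  edge (22,8)–(14,6): clear
  edge (14,6)–(14,2): clear
  midpoint (8,27/2) outside
  → clear
Obstacle 2 [(1,11) (9,0) (11,9)]:
  edge (1,11)–(9,0): clear
  edge (9,0)–(11,9): crosses AB
  edge (11,9)–(1,11): crosses AB
  → BLOCKED
Obstacle 3 [(2,19) (10,14) (10,17) (6,23) (5,24)]:
  edge (2,19)–(10,14): crosses AB
  edge (10,14)–(10,17): clear
  edge (10,17)–(6,23): crosses AB
  edge (6,23)–(5,24): clear
  edge (5,24)–(2,19): clear
  → BLOCKED
Obstacle 4 [(13,15) (24,14) (21,23) (14,18)]:
  edge (13,15)–(24,14): clear
  edge (24,14)–(21,23): clear
  edge (21,23)–(14,18): clear
  edge (14,18)–(13,15): clear
  midpoint (8,27/2) outside
  → clear

BLOCKED by obstacle 2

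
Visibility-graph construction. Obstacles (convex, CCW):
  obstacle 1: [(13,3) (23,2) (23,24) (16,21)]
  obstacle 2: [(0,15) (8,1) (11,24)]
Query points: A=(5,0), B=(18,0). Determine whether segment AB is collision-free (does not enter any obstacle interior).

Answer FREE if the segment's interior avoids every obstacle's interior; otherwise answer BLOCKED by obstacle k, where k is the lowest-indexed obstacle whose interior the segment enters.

FREE

Obstacle 1 [(13,3) (23,2) (23,24) (16,21)]:
  edge (13,3)–(23,2): clear
  edge (23,2)–(23,24): clear
  edge (23,24)–(16,21): clear
  edge (16,21)–(13,3): clear
  midpoint (23/2,0) outside
  → clear
Obstacle 2 [(0,15) (8,1) (11,24)]:
  edge (0,15)–(8,1): clear
  edge (8,1)–(11,24): clear
  edge (11,24)–(0,15): clear
  midpoint (23/2,0) outside
  → clear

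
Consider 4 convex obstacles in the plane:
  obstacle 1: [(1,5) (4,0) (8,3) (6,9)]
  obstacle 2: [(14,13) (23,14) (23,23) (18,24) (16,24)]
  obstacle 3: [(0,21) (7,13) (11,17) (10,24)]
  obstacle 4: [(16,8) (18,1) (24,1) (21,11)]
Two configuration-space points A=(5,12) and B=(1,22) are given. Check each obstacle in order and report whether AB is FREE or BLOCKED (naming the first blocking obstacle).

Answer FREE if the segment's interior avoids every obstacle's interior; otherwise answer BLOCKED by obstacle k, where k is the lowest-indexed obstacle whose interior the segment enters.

BLOCKED by obstacle 3

Obstacle 1 [(1,5) (4,0) (8,3) (6,9)]:
  edge (1,5)–(4,0): clear
  edge (4,0)–(8,3): clear
  edge (8,3)–(6,9): clear
  edge (6,9)–(1,5): clear
  midpoint (3,17) outside
  → clear
Obstacle 2 [(14,13) (23,14) (23,23) (18,24) (16,24)]:
  edge (14,13)–(23,14): clear
  edge (23,14)–(23,23): clear
  edge (23,23)–(18,24): clear
  edge (18,24)–(16,24): clear
  edge (16,24)–(14,13): clear
  midpoint (3,17) outside
  → clear
Obstacle 3 [(0,21) (7,13) (11,17) (10,24)]:
  edge (0,21)–(7,13): crosses AB
  edge (7,13)–(11,17): clear
  edge (11,17)–(10,24): clear
  edge (10,24)–(0,21): crosses AB
  → BLOCKED
Obstacle 4 [(16,8) (18,1) (24,1) (21,11)]:
  edge (16,8)–(18,1): clear
  edge (18,1)–(24,1): clear
  edge (24,1)–(21,11): clear
  edge (21,11)–(16,8): clear
  midpoint (3,17) outside
  → clear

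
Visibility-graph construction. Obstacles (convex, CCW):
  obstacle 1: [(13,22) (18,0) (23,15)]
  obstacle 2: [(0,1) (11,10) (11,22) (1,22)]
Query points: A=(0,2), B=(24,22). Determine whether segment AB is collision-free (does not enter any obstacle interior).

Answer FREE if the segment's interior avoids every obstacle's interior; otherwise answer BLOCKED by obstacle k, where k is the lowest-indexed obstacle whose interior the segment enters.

Obstacle 1 [(13,22) (18,0) (23,15)]:
  edge (13,22)–(18,0): crosses AB
  edge (18,0)–(23,15): clear
  edge (23,15)–(13,22): crosses AB
  → BLOCKED
Obstacle 2 [(0,1) (11,10) (11,22) (1,22)]:
  edge (0,1)–(11,10): clear
  edge (11,10)–(11,22): crosses AB
  edge (11,22)–(1,22): clear
  edge (1,22)–(0,1): crosses AB
  → BLOCKED

BLOCKED by obstacle 1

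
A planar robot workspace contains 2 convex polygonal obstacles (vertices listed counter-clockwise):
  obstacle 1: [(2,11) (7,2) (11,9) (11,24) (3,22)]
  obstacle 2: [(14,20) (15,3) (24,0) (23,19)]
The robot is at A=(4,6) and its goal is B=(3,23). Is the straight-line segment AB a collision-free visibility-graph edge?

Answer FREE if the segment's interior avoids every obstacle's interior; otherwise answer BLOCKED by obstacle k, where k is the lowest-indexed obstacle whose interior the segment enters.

BLOCKED by obstacle 1

Obstacle 1 [(2,11) (7,2) (11,9) (11,24) (3,22)]:
  edge (2,11)–(7,2): crosses AB
  edge (7,2)–(11,9): clear
  edge (11,9)–(11,24): clear
  edge (11,24)–(3,22): crosses AB
  edge (3,22)–(2,11): clear
  → BLOCKED
Obstacle 2 [(14,20) (15,3) (24,0) (23,19)]:
  edge (14,20)–(15,3): clear
  edge (15,3)–(24,0): clear
  edge (24,0)–(23,19): clear
  edge (23,19)–(14,20): clear
  midpoint (7/2,29/2) outside
  → clear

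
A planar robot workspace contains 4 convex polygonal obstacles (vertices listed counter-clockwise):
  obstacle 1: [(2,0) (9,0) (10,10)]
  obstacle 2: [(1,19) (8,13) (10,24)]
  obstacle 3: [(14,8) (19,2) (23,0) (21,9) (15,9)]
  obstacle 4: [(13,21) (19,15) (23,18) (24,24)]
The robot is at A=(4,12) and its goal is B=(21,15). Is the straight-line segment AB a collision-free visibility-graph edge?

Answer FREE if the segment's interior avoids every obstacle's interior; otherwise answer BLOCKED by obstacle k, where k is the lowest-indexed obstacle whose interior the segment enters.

FREE

Obstacle 1 [(2,0) (9,0) (10,10)]:
  edge (2,0)–(9,0): clear
  edge (9,0)–(10,10): clear
  edge (10,10)–(2,0): clear
  midpoint (25/2,27/2) outside
  → clear
Obstacle 2 [(1,19) (8,13) (10,24)]:
  edge (1,19)–(8,13): clear
  edge (8,13)–(10,24): clear
  edge (10,24)–(1,19): clear
  midpoint (25/2,27/2) outside
  → clear
Obstacle 3 [(14,8) (19,2) (23,0) (21,9) (15,9)]:
  edge (14,8)–(19,2): clear
  edge (19,2)–(23,0): clear
  edge (23,0)–(21,9): clear
  edge (21,9)–(15,9): clear
  edge (15,9)–(14,8): clear
  midpoint (25/2,27/2) outside
  → clear
Obstacle 4 [(13,21) (19,15) (23,18) (24,24)]:
  edge (13,21)–(19,15): clear
  edge (19,15)–(23,18): clear
  edge (23,18)–(24,24): clear
  edge (24,24)–(13,21): clear
  midpoint (25/2,27/2) outside
  → clear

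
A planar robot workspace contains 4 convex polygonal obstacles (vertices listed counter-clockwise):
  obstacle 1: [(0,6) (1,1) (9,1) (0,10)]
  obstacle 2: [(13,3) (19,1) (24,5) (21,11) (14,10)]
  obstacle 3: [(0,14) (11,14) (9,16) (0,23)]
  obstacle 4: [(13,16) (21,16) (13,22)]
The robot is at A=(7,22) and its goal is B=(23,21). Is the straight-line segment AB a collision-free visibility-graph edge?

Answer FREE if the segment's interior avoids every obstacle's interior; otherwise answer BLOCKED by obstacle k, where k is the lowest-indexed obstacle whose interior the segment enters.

Obstacle 1 [(0,6) (1,1) (9,1) (0,10)]:
  edge (0,6)–(1,1): clear
  edge (1,1)–(9,1): clear
  edge (9,1)–(0,10): clear
  edge (0,10)–(0,6): clear
  midpoint (15,43/2) outside
  → clear
Obstacle 2 [(13,3) (19,1) (24,5) (21,11) (14,10)]:
  edge (13,3)–(19,1): clear
  edge (19,1)–(24,5): clear
  edge (24,5)–(21,11): clear
  edge (21,11)–(14,10): clear
  edge (14,10)–(13,3): clear
  midpoint (15,43/2) outside
  → clear
Obstacle 3 [(0,14) (11,14) (9,16) (0,23)]:
  edge (0,14)–(11,14): clear
  edge (11,14)–(9,16): clear
  edge (9,16)–(0,23): clear
  edge (0,23)–(0,14): clear
  midpoint (15,43/2) outside
  → clear
Obstacle 4 [(13,16) (21,16) (13,22)]:
  edge (13,16)–(21,16): clear
  edge (21,16)–(13,22): crosses AB
  edge (13,22)–(13,16): crosses AB
  → BLOCKED

BLOCKED by obstacle 4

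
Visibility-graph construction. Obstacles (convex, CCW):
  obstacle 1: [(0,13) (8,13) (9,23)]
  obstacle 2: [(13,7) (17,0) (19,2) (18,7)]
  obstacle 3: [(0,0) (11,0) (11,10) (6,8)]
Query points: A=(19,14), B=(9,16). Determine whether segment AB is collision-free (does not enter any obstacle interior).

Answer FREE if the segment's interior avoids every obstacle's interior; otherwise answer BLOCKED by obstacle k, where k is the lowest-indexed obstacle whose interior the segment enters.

FREE

Obstacle 1 [(0,13) (8,13) (9,23)]:
  edge (0,13)–(8,13): clear
  edge (8,13)–(9,23): clear
  edge (9,23)–(0,13): clear
  midpoint (14,15) outside
  → clear
Obstacle 2 [(13,7) (17,0) (19,2) (18,7)]:
  edge (13,7)–(17,0): clear
  edge (17,0)–(19,2): clear
  edge (19,2)–(18,7): clear
  edge (18,7)–(13,7): clear
  midpoint (14,15) outside
  → clear
Obstacle 3 [(0,0) (11,0) (11,10) (6,8)]:
  edge (0,0)–(11,0): clear
  edge (11,0)–(11,10): clear
  edge (11,10)–(6,8): clear
  edge (6,8)–(0,0): clear
  midpoint (14,15) outside
  → clear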